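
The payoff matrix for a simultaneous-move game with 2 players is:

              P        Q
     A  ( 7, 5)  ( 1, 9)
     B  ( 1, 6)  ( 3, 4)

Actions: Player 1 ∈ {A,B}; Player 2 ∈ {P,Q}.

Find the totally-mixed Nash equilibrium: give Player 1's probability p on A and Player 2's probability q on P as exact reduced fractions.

P1 indiff ⇒ q·7+(1-q)·1 = q·1+(1-q)·3 ⇒ q(6) = (1-q)(2) ⇒ q = 1/4
P2 indiff ⇒ p·5+(1-p)·6 = p·9+(1-p)·4 ⇒ p(-4) = (1-p)(-2) ⇒ p = 1/3

P1 mixes 1/3 on A; P2 mixes 1/4 on P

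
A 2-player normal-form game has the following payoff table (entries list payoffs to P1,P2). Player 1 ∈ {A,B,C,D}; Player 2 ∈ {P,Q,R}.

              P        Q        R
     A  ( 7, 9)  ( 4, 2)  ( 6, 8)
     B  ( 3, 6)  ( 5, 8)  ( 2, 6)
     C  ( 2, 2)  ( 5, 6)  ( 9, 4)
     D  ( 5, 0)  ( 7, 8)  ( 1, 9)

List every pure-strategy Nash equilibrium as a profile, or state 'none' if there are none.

PSNE = {(A,P)}

(A,P): NE
(A,Q): not NE [P1→D gives 7>4; P2→P gives 9>2]
(A,R): not NE [P1→C gives 9>6; P2→P gives 9>8]
(B,P): not NE [P1→A gives 7>3; P2→Q gives 8>6]
(B,Q): not NE [P1→D gives 7>5]
(B,R): not NE [P1→C gives 9>2; P2→Q gives 8>6]
(C,P): not NE [P1→A gives 7>2; P2→Q gives 6>2]
(C,Q): not NE [P1→D gives 7>5]
(C,R): not NE [P2→Q gives 6>4]
(D,P): not NE [P1→A gives 7>5; P2→R gives 9>0]
(D,Q): not NE [P2→R gives 9>8]
(D,R): not NE [P1→C gives 9>1]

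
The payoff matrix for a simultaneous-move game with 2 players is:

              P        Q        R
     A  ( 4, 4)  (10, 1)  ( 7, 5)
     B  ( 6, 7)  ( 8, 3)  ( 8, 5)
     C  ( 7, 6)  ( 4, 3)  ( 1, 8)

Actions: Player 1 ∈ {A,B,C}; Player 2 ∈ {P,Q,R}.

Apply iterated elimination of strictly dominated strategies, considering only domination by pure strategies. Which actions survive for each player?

IESDS → P1:{B,C} P2:{P,R}

P2 drop Q (P beats it: A:4>1 B:7>3 C:6>3)
P1 drop A (B beats it: P:6>4 R:8>7)
P1→{B,C} P2→{P,R}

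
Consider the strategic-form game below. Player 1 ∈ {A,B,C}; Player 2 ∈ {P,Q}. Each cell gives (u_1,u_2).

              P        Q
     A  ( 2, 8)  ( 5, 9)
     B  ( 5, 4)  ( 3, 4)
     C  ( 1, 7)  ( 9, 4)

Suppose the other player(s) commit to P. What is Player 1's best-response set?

BR_1 = {B}

u_1(A vs P) = 2
u_1(B vs P) = 5
u_1(C vs P) = 1
max payoff 5 at {B}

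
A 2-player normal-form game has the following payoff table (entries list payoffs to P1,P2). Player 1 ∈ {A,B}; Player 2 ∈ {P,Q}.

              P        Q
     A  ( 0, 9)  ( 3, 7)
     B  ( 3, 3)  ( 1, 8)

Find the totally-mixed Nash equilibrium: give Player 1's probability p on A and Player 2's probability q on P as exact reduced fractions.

p=5/7, q=2/5

P1 indiff ⇒ q·0+(1-q)·3 = q·3+(1-q)·1 ⇒ q(-3) = (1-q)(-2) ⇒ q = 2/5
P2 indiff ⇒ p·9+(1-p)·3 = p·7+(1-p)·8 ⇒ p(2) = (1-p)(5) ⇒ p = 5/7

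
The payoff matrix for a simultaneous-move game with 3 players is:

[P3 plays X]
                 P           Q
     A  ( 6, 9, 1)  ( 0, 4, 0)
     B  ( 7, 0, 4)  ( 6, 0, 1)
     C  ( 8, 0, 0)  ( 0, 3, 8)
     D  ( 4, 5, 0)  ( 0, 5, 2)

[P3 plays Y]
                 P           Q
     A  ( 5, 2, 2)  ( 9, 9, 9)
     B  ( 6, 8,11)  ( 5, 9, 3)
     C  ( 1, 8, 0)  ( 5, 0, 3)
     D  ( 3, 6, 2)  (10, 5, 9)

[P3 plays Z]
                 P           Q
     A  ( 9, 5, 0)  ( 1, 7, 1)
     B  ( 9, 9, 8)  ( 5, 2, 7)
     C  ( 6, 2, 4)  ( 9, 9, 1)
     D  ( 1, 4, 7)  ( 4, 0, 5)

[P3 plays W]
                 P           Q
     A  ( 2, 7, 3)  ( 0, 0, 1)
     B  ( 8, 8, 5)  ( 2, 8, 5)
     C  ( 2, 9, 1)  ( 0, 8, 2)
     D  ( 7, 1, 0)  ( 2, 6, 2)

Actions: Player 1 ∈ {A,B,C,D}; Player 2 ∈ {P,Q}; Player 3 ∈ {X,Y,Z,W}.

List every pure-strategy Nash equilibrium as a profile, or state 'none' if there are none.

Equilibria: none

(A,P,X): not NE [P1→C gives 8>6; P3→W gives 3>1]
(A,P,Y): not NE [P1→B gives 6>5; P2→Q gives 9>2; P3→W gives 3>2]
(A,P,Z): not NE [P2→Q gives 7>5; P3→W gives 3>0]
(A,P,W): not NE [P1→B gives 8>2]
(A,Q,X): not NE [P1→B gives 6>0; P2→P gives 9>4; P3→Y gives 9>0]
(A,Q,Y): not NE [P1→D gives 10>9]
(A,Q,Z): not NE [P1→C gives 9>1; P3→Y gives 9>1]
(A,Q,W): not NE [P1→D gives 2>0; P2→P gives 7>0; P3→Y gives 9>1]
(B,P,X): not NE [P1→C gives 8>7; P3→Y gives 11>4]
(B,P,Y): not NE [P2→Q gives 9>8]
(B,P,Z): not NE [P3→Y gives 11>8]
(B,P,W): not NE [P3→Y gives 11>5]
(B,Q,X): not NE [P3→Z gives 7>1]
(B,Q,Y): not NE [P1→D gives 10>5; P3→Z gives 7>3]
(B,Q,Z): not NE [P1→C gives 9>5; P2→P gives 9>2]
(B,Q,W): not NE [P3→Z gives 7>5]
(C,P,X): not NE [P2→Q gives 3>0; P3→Z gives 4>0]
(C,P,Y): not NE [P1→B gives 6>1; P3→Z gives 4>0]
(C,P,Z): not NE [P1→B gives 9>6; P2→Q gives 9>2]
(C,P,W): not NE [P1→B gives 8>2; P3→Z gives 4>1]
(C,Q,X): not NE [P1→B gives 6>0]
(C,Q,Y): not NE [P1→D gives 10>5; P2→P gives 8>0; P3→X gives 8>3]
(C,Q,Z): not NE [P3→X gives 8>1]
(C,Q,W): not NE [P1→D gives 2>0; P2→P gives 9>8; P3→X gives 8>2]
(D,P,X): not NE [P1→C gives 8>4; P3→Z gives 7>0]
(D,P,Y): not NE [P1→B gives 6>3; P3→Z gives 7>2]
(D,P,Z): not NE [P1→B gives 9>1]
(D,P,W): not NE [P1→B gives 8>7; P2→Q gives 6>1; P3→Z gives 7>0]
(D,Q,X): not NE [P1→B gives 6>0; P3→Y gives 9>2]
(D,Q,Y): not NE [P2→P gives 6>5]
(D,Q,Z): not NE [P1→C gives 9>4; P2→P gives 4>0; P3→Y gives 9>5]
(D,Q,W): not NE [P3→Y gives 9>2]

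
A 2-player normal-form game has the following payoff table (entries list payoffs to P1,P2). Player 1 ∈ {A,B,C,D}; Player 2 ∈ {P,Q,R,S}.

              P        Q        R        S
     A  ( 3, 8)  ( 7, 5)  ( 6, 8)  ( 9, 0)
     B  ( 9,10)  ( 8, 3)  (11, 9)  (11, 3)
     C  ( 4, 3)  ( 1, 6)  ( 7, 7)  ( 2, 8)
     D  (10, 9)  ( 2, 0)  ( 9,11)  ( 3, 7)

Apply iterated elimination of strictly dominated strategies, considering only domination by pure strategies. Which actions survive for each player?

Survivors P1:{B,D} P2:{P,R}

P1 drop A (B beats it: P:9>3 Q:8>7 R:11>6 S:11>9)
P1 drop C (B beats it: P:9>4 Q:8>1 R:11>7 S:11>2)
P2 drop Q (P beats it: B:10>3 D:9>0)
P2 drop S (P beats it: B:10>3 D:9>7)
P1→{B,D} P2→{P,R}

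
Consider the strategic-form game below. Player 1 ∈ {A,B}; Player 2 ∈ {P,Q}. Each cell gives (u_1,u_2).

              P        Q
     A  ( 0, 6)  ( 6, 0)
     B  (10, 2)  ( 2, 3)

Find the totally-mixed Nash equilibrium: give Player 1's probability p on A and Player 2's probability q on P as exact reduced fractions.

p=1/7, q=2/7

P1 indiff ⇒ q·0+(1-q)·6 = q·10+(1-q)·2 ⇒ q(-10) = (1-q)(-4) ⇒ q = 2/7
P2 indiff ⇒ p·6+(1-p)·2 = p·0+(1-p)·3 ⇒ p(6) = (1-p)(1) ⇒ p = 1/7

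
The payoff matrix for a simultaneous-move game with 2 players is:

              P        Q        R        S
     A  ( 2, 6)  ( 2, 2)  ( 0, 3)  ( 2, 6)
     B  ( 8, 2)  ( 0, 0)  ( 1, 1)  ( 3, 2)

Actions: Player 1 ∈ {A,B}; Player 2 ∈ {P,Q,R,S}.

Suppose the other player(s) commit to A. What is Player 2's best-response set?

argmax u_2 = {P,S}

u_2(P vs A) = 6
u_2(Q vs A) = 2
u_2(R vs A) = 3
u_2(S vs A) = 6
max payoff 6 at {P,S}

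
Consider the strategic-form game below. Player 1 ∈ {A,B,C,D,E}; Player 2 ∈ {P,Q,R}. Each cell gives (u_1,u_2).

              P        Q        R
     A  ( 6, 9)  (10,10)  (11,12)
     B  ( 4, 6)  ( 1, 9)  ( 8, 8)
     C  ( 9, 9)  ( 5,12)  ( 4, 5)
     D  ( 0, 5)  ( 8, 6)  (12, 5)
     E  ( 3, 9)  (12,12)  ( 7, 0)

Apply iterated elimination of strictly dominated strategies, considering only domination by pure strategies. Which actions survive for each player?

P1 drop B (A beats it: P:6>4 Q:10>1 R:11>8)
P2 drop P (Q beats it: A:10>9 C:12>9 D:6>5 E:12>9)
P1 drop C (A beats it: Q:10>5 R:11>4)
P1→{A,D,E} P2→{Q,R}

IESDS → P1:{A,D,E} P2:{Q,R}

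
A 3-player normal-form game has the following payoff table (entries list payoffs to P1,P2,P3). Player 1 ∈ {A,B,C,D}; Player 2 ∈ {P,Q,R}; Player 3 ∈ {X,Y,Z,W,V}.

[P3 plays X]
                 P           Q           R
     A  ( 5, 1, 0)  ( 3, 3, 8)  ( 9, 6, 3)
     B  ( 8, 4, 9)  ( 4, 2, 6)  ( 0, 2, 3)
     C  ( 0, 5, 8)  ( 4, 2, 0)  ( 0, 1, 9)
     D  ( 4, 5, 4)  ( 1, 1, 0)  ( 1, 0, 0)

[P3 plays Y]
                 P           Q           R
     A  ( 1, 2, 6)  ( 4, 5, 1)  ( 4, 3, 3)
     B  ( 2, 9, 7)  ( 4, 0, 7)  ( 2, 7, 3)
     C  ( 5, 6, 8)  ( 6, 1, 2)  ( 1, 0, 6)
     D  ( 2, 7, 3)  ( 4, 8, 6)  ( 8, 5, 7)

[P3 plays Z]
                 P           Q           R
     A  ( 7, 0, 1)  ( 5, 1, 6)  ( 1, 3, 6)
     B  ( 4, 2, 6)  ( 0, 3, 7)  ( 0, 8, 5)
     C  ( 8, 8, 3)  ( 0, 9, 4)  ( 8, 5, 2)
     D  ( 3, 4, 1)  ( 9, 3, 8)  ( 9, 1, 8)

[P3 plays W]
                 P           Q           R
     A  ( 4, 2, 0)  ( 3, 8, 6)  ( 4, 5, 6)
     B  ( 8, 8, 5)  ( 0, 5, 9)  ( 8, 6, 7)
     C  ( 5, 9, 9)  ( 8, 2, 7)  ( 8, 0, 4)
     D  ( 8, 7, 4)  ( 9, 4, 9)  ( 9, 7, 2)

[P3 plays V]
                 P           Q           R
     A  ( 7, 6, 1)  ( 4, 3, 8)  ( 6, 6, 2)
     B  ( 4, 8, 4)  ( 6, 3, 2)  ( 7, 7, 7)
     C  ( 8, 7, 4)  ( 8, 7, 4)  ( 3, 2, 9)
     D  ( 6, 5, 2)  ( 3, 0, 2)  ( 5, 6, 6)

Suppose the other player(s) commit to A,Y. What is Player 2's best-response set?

u_2(P vs A,Y) = 2
u_2(Q vs A,Y) = 5
u_2(R vs A,Y) = 3
max payoff 5 at {Q}

P2 best: {Q}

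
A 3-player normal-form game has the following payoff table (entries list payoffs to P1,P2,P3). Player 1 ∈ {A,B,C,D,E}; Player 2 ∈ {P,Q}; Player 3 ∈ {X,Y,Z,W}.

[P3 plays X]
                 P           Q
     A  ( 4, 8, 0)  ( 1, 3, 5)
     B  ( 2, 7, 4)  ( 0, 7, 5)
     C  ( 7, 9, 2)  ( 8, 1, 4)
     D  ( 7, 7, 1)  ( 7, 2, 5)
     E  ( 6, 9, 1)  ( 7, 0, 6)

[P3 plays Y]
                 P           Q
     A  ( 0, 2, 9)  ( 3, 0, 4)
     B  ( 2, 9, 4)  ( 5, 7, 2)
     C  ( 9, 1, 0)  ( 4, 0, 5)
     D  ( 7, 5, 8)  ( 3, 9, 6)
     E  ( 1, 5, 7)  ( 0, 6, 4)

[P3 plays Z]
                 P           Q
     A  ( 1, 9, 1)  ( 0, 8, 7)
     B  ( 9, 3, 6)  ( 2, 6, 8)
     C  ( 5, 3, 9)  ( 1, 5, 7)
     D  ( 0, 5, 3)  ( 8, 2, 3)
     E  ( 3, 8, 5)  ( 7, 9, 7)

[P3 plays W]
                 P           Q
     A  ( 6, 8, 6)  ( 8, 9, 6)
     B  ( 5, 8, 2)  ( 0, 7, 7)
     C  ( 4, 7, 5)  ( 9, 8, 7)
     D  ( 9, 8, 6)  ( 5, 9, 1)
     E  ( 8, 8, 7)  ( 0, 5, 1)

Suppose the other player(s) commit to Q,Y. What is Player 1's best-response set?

P1 best: {B}

u_1(A vs Q,Y) = 3
u_1(B vs Q,Y) = 5
u_1(C vs Q,Y) = 4
u_1(D vs Q,Y) = 3
u_1(E vs Q,Y) = 0
max payoff 5 at {B}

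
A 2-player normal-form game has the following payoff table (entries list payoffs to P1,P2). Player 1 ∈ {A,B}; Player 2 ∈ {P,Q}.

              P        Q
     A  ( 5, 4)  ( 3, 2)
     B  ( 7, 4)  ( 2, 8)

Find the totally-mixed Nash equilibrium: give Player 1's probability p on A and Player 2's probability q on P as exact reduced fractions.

P1 indiff ⇒ q·5+(1-q)·3 = q·7+(1-q)·2 ⇒ q(-2) = (1-q)(-1) ⇒ q = 1/3
P2 indiff ⇒ p·4+(1-p)·4 = p·2+(1-p)·8 ⇒ p(2) = (1-p)(4) ⇒ p = 2/3

(p,q) = (2/3, 1/3)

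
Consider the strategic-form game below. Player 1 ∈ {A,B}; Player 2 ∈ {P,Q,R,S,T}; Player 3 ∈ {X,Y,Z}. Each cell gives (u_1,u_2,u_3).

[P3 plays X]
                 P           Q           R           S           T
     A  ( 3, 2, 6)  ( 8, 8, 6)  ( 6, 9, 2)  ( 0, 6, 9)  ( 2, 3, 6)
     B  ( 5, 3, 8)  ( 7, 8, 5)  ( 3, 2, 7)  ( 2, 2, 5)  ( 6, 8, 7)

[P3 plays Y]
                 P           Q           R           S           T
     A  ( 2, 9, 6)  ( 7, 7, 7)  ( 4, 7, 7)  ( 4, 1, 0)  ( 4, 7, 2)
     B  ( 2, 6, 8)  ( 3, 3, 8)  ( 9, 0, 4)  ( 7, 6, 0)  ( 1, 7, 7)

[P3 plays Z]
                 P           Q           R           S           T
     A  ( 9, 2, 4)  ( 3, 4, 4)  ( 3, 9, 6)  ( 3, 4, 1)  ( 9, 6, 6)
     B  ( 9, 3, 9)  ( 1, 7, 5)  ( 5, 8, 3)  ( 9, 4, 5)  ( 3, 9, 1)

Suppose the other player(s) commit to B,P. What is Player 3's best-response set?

u_3(X vs B,P) = 8
u_3(Y vs B,P) = 8
u_3(Z vs B,P) = 9
max payoff 9 at {Z}

P3 best: {Z}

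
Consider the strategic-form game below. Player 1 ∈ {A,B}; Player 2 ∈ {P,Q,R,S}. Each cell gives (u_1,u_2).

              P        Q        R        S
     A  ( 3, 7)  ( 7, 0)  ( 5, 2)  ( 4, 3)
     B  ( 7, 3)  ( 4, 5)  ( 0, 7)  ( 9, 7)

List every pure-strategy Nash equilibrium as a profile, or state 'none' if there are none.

Nash profiles: (B,S)

(A,P): not NE [P1→B gives 7>3]
(A,Q): not NE [P2→P gives 7>0]
(A,R): not NE [P2→P gives 7>2]
(A,S): not NE [P1→B gives 9>4; P2→P gives 7>3]
(B,P): not NE [P2→S gives 7>3]
(B,Q): not NE [P1→A gives 7>4; P2→S gives 7>5]
(B,R): not NE [P1→A gives 5>0]
(B,S): NE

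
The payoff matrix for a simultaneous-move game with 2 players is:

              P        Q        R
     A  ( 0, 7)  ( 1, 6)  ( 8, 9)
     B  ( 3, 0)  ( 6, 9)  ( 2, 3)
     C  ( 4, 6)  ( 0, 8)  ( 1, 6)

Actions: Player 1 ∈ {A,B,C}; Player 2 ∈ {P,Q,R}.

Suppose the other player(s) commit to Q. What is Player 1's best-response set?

argmax u_1 = {B}

u_1(A vs Q) = 1
u_1(B vs Q) = 6
u_1(C vs Q) = 0
max payoff 6 at {B}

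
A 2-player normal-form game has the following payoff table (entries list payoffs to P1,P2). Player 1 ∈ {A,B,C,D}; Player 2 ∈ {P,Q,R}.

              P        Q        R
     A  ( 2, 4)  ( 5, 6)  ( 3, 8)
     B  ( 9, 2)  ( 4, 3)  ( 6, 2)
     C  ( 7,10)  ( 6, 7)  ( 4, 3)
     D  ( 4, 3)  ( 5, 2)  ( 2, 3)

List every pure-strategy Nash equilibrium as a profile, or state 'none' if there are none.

(A,P): not NE [P1→B gives 9>2; P2→R gives 8>4]
(A,Q): not NE [P1→C gives 6>5; P2→R gives 8>6]
(A,R): not NE [P1→B gives 6>3]
(B,P): not NE [P2→Q gives 3>2]
(B,Q): not NE [P1→C gives 6>4]
(B,R): not NE [P2→Q gives 3>2]
(C,P): not NE [P1→B gives 9>7]
(C,Q): not NE [P2→P gives 10>7]
(C,R): not NE [P1→B gives 6>4; P2→P gives 10>3]
(D,P): not NE [P1→B gives 9>4]
(D,Q): not NE [P1→C gives 6>5; P2→R gives 3>2]
(D,R): not NE [P1→B gives 6>2]

Equilibria: none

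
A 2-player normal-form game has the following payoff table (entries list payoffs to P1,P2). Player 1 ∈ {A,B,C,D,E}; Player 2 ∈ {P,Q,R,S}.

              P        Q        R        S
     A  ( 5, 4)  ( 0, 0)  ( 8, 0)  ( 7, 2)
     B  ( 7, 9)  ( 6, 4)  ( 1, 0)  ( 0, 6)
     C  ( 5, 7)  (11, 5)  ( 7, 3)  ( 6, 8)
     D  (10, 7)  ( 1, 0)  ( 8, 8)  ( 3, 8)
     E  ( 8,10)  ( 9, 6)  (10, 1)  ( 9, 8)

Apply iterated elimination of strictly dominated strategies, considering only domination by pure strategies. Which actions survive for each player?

Survivors P1:{D,E} P2:{P,R,S}

P1 drop A (E beats it: P:8>5 Q:9>0 R:10>8 S:9>7)
P1 drop B (E beats it: P:8>7 Q:9>6 R:10>1 S:9>0)
P2 drop Q (P beats it: C:7>5 D:7>0 E:10>6)
P1 drop C (E beats it: P:8>5 R:10>7 S:9>6)
P1→{D,E} P2→{P,R,S}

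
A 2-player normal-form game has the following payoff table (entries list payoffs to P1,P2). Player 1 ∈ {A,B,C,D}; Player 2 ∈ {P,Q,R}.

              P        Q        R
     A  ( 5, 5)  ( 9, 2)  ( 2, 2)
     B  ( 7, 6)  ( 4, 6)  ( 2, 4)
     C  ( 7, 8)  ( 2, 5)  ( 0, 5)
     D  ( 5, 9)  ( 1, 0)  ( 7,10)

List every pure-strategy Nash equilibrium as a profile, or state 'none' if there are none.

NE set: (B,P), (C,P), (D,R)

(A,P): not NE [P1→C gives 7>5]
(A,Q): not NE [P2→P gives 5>2]
(A,R): not NE [P1→D gives 7>2; P2→P gives 5>2]
(B,P): NE
(B,Q): not NE [P1→A gives 9>4]
(B,R): not NE [P1→D gives 7>2; P2→Q gives 6>4]
(C,P): NE
(C,Q): not NE [P1→A gives 9>2; P2→P gives 8>5]
(C,R): not NE [P1→D gives 7>0; P2→P gives 8>5]
(D,P): not NE [P1→C gives 7>5; P2→R gives 10>9]
(D,Q): not NE [P1→A gives 9>1; P2→R gives 10>0]
(D,R): NE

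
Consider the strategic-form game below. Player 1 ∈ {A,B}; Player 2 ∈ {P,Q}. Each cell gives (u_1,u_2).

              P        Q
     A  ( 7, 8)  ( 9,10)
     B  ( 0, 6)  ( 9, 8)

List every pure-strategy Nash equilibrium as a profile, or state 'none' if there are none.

Nash profiles: (A,Q), (B,Q)

(A,P): not NE [P2→Q gives 10>8]
(A,Q): NE
(B,P): not NE [P1→A gives 7>0; P2→Q gives 8>6]
(B,Q): NE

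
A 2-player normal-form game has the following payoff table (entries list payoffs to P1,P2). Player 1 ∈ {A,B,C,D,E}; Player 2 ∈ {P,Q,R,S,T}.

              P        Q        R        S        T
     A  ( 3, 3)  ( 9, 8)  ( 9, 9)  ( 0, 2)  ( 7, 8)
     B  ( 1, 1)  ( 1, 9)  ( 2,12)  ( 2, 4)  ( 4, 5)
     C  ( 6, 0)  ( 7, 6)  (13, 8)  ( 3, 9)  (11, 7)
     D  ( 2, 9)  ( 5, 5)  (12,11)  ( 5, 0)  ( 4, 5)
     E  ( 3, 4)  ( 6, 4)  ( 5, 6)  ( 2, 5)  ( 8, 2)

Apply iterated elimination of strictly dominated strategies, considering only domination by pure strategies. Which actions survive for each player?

P1 drop B (C beats it: P:6>1 Q:7>1 R:13>2 S:3>2 T:11>4)
P1 drop E (C beats it: P:6>3 Q:7>6 R:13>5 S:3>2 T:11>8)
P2 drop P (R beats it: A:9>3 C:8>0 D:11>9)
P2 drop Q (R beats it: A:9>8 C:8>6 D:11>5)
P1 drop A (C beats it: R:13>9 S:3>0 T:11>7)
P2 drop T (R beats it: C:8>7 D:11>5)
P1→{C,D} P2→{R,S}

Remaining: P1:{C,D} P2:{R,S}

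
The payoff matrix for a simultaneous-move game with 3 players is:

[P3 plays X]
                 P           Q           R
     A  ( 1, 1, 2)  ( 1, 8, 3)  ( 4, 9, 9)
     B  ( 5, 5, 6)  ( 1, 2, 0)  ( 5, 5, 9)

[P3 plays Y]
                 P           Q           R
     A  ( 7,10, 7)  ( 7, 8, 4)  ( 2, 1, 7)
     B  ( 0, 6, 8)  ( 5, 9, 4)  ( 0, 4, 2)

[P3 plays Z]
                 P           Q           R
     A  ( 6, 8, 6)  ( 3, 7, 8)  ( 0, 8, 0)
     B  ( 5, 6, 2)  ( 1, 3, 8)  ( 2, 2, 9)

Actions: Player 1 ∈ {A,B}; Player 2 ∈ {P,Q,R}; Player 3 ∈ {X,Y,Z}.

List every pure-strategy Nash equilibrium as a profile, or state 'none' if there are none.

(A,P,X): not NE [P1→B gives 5>1; P2→R gives 9>1; P3→Y gives 7>2]
(A,P,Y): NE
(A,P,Z): not NE [P3→Y gives 7>6]
(A,Q,X): not NE [P2→R gives 9>8; P3→Z gives 8>3]
(A,Q,Y): not NE [P2→P gives 10>8; P3→Z gives 8>4]
(A,Q,Z): not NE [P2→R gives 8>7]
(A,R,X): not NE [P1→B gives 5>4]
(A,R,Y): not NE [P2→P gives 10>1; P3→X gives 9>7]
(A,R,Z): not NE [P1→B gives 2>0; P3→X gives 9>0]
(B,P,X): not NE [P3→Y gives 8>6]
(B,P,Y): not NE [P1→A gives 7>0; P2→Q gives 9>6]
(B,P,Z): not NE [P1→A gives 6>5; P3→Y gives 8>2]
(B,Q,X): not NE [P2→R gives 5>2; P3→Z gives 8>0]
(B,Q,Y): not NE [P1→A gives 7>5; P3→Z gives 8>4]
(B,Q,Z): not NE [P1→A gives 3>1; P2→P gives 6>3]
(B,R,X): NE
(B,R,Y): not NE [P1→A gives 2>0; P2→Q gives 9>4; P3→Z gives 9>2]
(B,R,Z): not NE [P2→P gives 6>2]

PSNE = {(A,P,Y), (B,R,X)}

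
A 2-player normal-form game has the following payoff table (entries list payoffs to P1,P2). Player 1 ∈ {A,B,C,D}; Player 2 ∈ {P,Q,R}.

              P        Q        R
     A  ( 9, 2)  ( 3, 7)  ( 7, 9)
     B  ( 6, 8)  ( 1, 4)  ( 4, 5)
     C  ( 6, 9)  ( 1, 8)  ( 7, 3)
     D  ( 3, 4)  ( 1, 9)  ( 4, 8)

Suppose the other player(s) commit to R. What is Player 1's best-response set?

u_1(A vs R) = 7
u_1(B vs R) = 4
u_1(C vs R) = 7
u_1(D vs R) = 4
max payoff 7 at {A,C}

argmax u_1 = {A,C}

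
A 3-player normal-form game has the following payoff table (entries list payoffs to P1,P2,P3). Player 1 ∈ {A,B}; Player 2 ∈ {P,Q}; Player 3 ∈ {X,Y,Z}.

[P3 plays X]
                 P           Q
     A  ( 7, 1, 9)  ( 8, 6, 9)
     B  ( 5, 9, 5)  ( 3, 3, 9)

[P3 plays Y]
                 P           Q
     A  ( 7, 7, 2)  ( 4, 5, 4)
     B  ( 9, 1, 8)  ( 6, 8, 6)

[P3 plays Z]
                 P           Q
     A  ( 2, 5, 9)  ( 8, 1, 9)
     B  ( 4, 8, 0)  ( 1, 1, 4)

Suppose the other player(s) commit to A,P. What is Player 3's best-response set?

P3 best: {X,Z}

u_3(X vs A,P) = 9
u_3(Y vs A,P) = 2
u_3(Z vs A,P) = 9
max payoff 9 at {X,Z}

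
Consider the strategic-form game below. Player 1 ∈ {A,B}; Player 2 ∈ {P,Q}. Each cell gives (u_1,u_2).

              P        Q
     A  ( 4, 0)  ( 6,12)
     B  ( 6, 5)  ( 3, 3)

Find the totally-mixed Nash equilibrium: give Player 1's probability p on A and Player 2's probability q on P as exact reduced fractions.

(p,q) = (1/7, 3/5)

P1 indiff ⇒ q·4+(1-q)·6 = q·6+(1-q)·3 ⇒ q(-2) = (1-q)(-3) ⇒ q = 3/5
P2 indiff ⇒ p·0+(1-p)·5 = p·12+(1-p)·3 ⇒ p(-12) = (1-p)(-2) ⇒ p = 1/7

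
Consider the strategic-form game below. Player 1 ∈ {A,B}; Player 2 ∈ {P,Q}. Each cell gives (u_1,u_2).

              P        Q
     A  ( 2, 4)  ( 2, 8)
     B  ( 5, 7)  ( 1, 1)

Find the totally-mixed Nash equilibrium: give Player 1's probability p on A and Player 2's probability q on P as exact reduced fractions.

p=3/5, q=1/4

P1 indiff ⇒ q·2+(1-q)·2 = q·5+(1-q)·1 ⇒ q(-3) = (1-q)(-1) ⇒ q = 1/4
P2 indiff ⇒ p·4+(1-p)·7 = p·8+(1-p)·1 ⇒ p(-4) = (1-p)(-6) ⇒ p = 3/5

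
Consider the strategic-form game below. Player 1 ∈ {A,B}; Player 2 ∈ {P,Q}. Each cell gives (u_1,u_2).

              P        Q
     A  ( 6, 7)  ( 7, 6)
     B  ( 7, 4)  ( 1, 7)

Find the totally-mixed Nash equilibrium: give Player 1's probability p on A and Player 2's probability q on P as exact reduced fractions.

P1 indiff ⇒ q·6+(1-q)·7 = q·7+(1-q)·1 ⇒ q(-1) = (1-q)(-6) ⇒ q = 6/7
P2 indiff ⇒ p·7+(1-p)·4 = p·6+(1-p)·7 ⇒ p(1) = (1-p)(3) ⇒ p = 3/4

P1 mixes 3/4 on A; P2 mixes 6/7 on P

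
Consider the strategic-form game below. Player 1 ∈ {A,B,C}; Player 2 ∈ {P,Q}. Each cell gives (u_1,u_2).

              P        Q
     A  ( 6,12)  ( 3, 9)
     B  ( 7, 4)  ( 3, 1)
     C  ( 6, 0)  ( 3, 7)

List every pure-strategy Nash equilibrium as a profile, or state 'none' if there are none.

(A,P): not NE [P1→B gives 7>6]
(A,Q): not NE [P2→P gives 12>9]
(B,P): NE
(B,Q): not NE [P2→P gives 4>1]
(C,P): not NE [P1→B gives 7>6; P2→Q gives 7>0]
(C,Q): NE

NE set: (B,P), (C,Q)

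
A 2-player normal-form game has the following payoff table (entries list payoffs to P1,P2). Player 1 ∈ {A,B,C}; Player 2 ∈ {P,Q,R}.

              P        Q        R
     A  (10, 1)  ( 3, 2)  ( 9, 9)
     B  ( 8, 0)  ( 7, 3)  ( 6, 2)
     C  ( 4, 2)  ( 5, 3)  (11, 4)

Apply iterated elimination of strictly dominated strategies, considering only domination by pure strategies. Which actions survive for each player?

Survivors P1:{B,C} P2:{Q,R}

P2 drop P (Q beats it: A:2>1 B:3>0 C:3>2)
P1 drop A (C beats it: Q:5>3 R:11>9)
P1→{B,C} P2→{Q,R}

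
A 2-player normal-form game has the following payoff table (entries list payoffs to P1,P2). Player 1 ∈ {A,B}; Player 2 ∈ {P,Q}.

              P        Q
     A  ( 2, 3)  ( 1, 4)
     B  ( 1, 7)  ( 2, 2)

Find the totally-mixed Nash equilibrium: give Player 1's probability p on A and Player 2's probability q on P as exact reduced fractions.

P1 indiff ⇒ q·2+(1-q)·1 = q·1+(1-q)·2 ⇒ q(1) = (1-q)(1) ⇒ q = 1/2
P2 indiff ⇒ p·3+(1-p)·7 = p·4+(1-p)·2 ⇒ p(-1) = (1-p)(-5) ⇒ p = 5/6

P1 mixes 5/6 on A; P2 mixes 1/2 on P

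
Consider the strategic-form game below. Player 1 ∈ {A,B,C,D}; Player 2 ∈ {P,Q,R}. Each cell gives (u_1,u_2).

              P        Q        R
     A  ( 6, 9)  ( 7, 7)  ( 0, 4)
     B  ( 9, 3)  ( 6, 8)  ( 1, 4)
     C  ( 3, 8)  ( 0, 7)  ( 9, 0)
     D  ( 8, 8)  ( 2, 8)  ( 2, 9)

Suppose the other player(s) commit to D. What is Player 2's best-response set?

argmax u_2 = {R}

u_2(P vs D) = 8
u_2(Q vs D) = 8
u_2(R vs D) = 9
max payoff 9 at {R}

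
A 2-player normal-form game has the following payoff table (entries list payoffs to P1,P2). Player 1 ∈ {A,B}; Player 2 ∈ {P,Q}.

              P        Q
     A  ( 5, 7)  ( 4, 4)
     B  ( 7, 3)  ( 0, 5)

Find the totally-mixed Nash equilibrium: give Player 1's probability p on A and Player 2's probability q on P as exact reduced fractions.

P1 indiff ⇒ q·5+(1-q)·4 = q·7+(1-q)·0 ⇒ q(-2) = (1-q)(-4) ⇒ q = 2/3
P2 indiff ⇒ p·7+(1-p)·3 = p·4+(1-p)·5 ⇒ p(3) = (1-p)(2) ⇒ p = 2/5

P1 mixes 2/5 on A; P2 mixes 2/3 on P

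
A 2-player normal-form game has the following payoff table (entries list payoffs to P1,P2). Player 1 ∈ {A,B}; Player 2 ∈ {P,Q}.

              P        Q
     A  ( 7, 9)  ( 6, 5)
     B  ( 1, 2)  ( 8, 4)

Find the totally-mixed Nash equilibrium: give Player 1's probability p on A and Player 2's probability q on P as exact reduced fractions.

P1 indiff ⇒ q·7+(1-q)·6 = q·1+(1-q)·8 ⇒ q(6) = (1-q)(2) ⇒ q = 1/4
P2 indiff ⇒ p·9+(1-p)·2 = p·5+(1-p)·4 ⇒ p(4) = (1-p)(2) ⇒ p = 1/3

(p,q) = (1/3, 1/4)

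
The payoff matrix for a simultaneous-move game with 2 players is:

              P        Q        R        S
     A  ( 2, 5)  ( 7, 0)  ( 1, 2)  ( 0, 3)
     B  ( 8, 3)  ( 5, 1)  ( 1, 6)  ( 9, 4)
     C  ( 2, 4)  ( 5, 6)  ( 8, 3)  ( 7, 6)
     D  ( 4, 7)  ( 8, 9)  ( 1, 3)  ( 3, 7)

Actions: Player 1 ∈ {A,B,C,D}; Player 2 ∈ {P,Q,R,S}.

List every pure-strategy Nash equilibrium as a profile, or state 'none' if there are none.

(A,P): not NE [P1→B gives 8>2]
(A,Q): not NE [P1→D gives 8>7; P2→P gives 5>0]
(A,R): not NE [P1→C gives 8>1; P2→P gives 5>2]
(A,S): not NE [P1→B gives 9>0; P2→P gives 5>3]
(B,P): not NE [P2→R gives 6>3]
(B,Q): not NE [P1→D gives 8>5; P2→R gives 6>1]
(B,R): not NE [P1→C gives 8>1]
(B,S): not NE [P2→R gives 6>4]
(C,P): not NE [P1→B gives 8>2; P2→S gives 6>4]
(C,Q): not NE [P1→D gives 8>5]
(C,R): not NE [P2→S gives 6>3]
(C,S): not NE [P1→B gives 9>7]
(D,P): not NE [P1→B gives 8>4; P2→Q gives 9>7]
(D,Q): NE
(D,R): not NE [P1→C gives 8>1; P2→Q gives 9>3]
(D,S): not NE [P1→B gives 9>3; P2→Q gives 9>7]

PSNE = {(D,Q)}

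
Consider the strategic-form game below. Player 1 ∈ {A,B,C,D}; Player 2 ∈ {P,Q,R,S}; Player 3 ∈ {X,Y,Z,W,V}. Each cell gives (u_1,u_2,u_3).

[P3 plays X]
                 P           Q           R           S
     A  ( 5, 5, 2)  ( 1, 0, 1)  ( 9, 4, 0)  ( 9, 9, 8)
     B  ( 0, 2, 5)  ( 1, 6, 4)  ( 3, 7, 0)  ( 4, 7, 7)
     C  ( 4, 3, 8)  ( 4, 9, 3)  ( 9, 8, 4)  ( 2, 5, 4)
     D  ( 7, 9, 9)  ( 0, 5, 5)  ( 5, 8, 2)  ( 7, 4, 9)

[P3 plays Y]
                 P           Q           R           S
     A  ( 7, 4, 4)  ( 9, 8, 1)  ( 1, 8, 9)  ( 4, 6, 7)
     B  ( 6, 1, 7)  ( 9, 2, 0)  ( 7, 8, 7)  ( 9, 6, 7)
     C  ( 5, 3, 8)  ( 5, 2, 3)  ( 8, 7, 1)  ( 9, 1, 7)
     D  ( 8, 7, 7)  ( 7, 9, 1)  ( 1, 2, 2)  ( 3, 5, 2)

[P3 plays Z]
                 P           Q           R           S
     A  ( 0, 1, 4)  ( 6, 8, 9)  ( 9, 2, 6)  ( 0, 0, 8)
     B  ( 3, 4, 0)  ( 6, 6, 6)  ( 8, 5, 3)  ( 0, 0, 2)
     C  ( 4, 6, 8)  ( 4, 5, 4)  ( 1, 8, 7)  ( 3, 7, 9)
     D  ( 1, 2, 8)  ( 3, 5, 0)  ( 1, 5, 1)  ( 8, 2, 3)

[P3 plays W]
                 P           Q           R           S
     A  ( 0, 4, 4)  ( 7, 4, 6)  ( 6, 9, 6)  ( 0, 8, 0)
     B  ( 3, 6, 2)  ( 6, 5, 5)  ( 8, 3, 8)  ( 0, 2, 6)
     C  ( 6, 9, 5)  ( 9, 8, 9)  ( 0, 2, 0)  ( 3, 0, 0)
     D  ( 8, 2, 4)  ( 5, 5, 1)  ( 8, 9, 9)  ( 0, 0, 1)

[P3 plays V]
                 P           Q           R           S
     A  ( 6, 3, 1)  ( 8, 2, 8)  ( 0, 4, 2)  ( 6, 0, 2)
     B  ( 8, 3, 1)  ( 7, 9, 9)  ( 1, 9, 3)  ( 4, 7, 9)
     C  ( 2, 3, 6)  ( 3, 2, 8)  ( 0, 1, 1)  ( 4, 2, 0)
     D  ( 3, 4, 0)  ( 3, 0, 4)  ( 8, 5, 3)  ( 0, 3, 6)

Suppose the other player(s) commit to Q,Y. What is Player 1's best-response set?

argmax u_1 = {A,B}

u_1(A vs Q,Y) = 9
u_1(B vs Q,Y) = 9
u_1(C vs Q,Y) = 5
u_1(D vs Q,Y) = 7
max payoff 9 at {A,B}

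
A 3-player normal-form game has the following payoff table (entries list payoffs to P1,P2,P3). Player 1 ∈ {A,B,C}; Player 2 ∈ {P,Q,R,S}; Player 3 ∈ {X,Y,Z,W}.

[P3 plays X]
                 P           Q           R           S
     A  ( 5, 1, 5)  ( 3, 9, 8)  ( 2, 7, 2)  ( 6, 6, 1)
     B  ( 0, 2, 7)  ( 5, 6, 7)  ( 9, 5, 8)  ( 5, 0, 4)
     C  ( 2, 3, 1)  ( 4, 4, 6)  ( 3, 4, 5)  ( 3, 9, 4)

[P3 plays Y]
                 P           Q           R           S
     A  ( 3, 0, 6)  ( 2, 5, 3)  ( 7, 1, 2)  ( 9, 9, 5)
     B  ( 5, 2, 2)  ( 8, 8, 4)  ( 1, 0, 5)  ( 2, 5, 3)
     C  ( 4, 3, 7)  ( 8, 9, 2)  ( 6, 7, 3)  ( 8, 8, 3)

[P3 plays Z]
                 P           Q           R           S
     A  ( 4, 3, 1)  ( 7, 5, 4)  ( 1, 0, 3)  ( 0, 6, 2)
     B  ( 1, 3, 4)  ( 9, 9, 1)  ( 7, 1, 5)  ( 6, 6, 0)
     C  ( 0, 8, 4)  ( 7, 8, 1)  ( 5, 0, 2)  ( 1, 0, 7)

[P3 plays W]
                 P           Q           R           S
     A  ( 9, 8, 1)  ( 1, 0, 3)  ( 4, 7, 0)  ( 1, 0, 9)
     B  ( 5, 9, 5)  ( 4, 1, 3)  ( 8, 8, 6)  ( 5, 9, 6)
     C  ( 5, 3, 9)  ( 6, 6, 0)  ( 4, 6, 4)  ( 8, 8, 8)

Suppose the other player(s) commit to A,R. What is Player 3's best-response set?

u_3(X vs A,R) = 2
u_3(Y vs A,R) = 2
u_3(Z vs A,R) = 3
u_3(W vs A,R) = 0
max payoff 3 at {Z}

argmax u_3 = {Z}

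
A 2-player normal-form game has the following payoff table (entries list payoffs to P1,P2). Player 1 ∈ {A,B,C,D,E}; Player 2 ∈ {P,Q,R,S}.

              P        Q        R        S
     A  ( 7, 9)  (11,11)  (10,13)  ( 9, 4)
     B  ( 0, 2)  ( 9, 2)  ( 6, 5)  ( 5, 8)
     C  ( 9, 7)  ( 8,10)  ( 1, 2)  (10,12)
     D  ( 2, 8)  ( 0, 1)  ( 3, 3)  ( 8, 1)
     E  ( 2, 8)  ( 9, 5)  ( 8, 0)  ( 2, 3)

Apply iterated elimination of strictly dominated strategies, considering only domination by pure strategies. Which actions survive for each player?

Remaining: P1:{A,C} P2:{Q,R,S}

P1 drop B (A beats it: P:7>0 Q:11>9 R:10>6 S:9>5)
P1 drop D (A beats it: P:7>2 Q:11>0 R:10>3 S:9>8)
P1 drop E (A beats it: P:7>2 Q:11>9 R:10>8 S:9>2)
P2 drop P (Q beats it: A:11>9 C:10>7)
P1→{A,C} P2→{Q,R,S}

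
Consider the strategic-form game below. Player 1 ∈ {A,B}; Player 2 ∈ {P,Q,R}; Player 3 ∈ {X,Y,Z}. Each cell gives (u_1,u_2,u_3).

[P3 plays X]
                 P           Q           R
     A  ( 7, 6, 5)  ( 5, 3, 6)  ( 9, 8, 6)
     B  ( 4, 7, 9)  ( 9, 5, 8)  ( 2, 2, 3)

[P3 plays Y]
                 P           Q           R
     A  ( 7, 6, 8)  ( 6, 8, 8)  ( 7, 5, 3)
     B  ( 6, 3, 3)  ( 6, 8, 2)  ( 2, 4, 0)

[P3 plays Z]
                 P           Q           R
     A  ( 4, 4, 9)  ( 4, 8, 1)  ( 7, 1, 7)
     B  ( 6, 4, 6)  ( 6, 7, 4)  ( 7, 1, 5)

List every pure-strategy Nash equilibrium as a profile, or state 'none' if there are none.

PSNE = {(A,Q,Y)}

(A,P,X): not NE [P2→R gives 8>6; P3→Z gives 9>5]
(A,P,Y): not NE [P2→Q gives 8>6; P3→Z gives 9>8]
(A,P,Z): not NE [P1→B gives 6>4; P2→Q gives 8>4]
(A,Q,X): not NE [P1→B gives 9>5; P2→R gives 8>3; P3→Y gives 8>6]
(A,Q,Y): NE
(A,Q,Z): not NE [P1→B gives 6>4; P3→Y gives 8>1]
(A,R,X): not NE [P3→Z gives 7>6]
(A,R,Y): not NE [P2→Q gives 8>5; P3→Z gives 7>3]
(A,R,Z): not NE [P2→Q gives 8>1]
(B,P,X): not NE [P1→A gives 7>4]
(B,P,Y): not NE [P1→A gives 7>6; P2→Q gives 8>3; P3→X gives 9>3]
(B,P,Z): not NE [P2→Q gives 7>4; P3→X gives 9>6]
(B,Q,X): not NE [P2→P gives 7>5]
(B,Q,Y): not NE [P3→X gives 8>2]
(B,Q,Z): not NE [P3→X gives 8>4]
(B,R,X): not NE [P1→A gives 9>2; P2→P gives 7>2; P3→Z gives 5>3]
(B,R,Y): not NE [P1→A gives 7>2; P2→Q gives 8>4; P3→Z gives 5>0]
(B,R,Z): not NE [P2→Q gives 7>1]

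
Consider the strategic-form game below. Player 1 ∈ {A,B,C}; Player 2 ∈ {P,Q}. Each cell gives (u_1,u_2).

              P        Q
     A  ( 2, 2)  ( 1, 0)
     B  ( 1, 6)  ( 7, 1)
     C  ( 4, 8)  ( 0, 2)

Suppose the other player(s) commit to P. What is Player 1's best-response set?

u_1(A vs P) = 2
u_1(B vs P) = 1
u_1(C vs P) = 4
max payoff 4 at {C}

argmax u_1 = {C}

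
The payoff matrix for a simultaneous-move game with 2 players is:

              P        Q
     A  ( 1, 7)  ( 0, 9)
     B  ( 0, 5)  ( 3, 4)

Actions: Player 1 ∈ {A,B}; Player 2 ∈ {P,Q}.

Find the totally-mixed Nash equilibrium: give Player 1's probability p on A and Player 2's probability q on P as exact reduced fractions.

(p,q) = (1/3, 3/4)

P1 indiff ⇒ q·1+(1-q)·0 = q·0+(1-q)·3 ⇒ q(1) = (1-q)(3) ⇒ q = 3/4
P2 indiff ⇒ p·7+(1-p)·5 = p·9+(1-p)·4 ⇒ p(-2) = (1-p)(-1) ⇒ p = 1/3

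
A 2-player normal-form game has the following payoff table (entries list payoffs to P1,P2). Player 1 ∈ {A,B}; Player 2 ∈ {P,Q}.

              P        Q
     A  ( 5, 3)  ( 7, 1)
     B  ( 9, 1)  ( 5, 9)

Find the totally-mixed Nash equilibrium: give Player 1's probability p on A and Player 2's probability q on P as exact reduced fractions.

(p,q) = (4/5, 1/3)

P1 indiff ⇒ q·5+(1-q)·7 = q·9+(1-q)·5 ⇒ q(-4) = (1-q)(-2) ⇒ q = 1/3
P2 indiff ⇒ p·3+(1-p)·1 = p·1+(1-p)·9 ⇒ p(2) = (1-p)(8) ⇒ p = 4/5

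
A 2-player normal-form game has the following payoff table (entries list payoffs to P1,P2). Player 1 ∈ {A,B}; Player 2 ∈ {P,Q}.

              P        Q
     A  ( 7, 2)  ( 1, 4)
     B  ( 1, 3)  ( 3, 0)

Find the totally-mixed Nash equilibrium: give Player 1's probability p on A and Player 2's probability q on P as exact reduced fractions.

P1 indiff ⇒ q·7+(1-q)·1 = q·1+(1-q)·3 ⇒ q(6) = (1-q)(2) ⇒ q = 1/4
P2 indiff ⇒ p·2+(1-p)·3 = p·4+(1-p)·0 ⇒ p(-2) = (1-p)(-3) ⇒ p = 3/5

p=3/5, q=1/4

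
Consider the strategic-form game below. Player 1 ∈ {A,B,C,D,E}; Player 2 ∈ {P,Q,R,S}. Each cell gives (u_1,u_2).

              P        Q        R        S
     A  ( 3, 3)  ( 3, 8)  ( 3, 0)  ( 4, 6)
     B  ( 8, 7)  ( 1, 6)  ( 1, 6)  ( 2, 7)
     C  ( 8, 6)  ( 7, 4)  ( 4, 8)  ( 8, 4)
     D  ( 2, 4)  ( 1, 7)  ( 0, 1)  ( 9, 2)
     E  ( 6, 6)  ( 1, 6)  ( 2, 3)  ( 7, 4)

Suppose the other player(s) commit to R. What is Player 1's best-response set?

u_1(A vs R) = 3
u_1(B vs R) = 1
u_1(C vs R) = 4
u_1(D vs R) = 0
u_1(E vs R) = 2
max payoff 4 at {C}

P1 best: {C}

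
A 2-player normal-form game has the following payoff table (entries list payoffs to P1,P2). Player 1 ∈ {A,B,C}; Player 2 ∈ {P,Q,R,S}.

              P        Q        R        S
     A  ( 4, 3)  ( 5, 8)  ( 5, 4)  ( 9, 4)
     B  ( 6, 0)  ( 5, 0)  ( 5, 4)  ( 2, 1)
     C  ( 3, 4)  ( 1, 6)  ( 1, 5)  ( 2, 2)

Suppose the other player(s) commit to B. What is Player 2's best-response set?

P2 best: {R}

u_2(P vs B) = 0
u_2(Q vs B) = 0
u_2(R vs B) = 4
u_2(S vs B) = 1
max payoff 4 at {R}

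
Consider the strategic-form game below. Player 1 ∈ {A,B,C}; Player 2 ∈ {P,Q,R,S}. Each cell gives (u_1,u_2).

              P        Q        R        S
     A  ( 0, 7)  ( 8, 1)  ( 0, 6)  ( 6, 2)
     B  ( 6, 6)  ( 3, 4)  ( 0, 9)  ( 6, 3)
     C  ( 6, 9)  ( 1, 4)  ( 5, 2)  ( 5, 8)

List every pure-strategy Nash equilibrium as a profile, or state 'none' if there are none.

(A,P): not NE [P1→C gives 6>0]
(A,Q): not NE [P2→P gives 7>1]
(A,R): not NE [P1→C gives 5>0; P2→P gives 7>6]
(A,S): not NE [P2→P gives 7>2]
(B,P): not NE [P2→R gives 9>6]
(B,Q): not NE [P1→A gives 8>3; P2→R gives 9>4]
(B,R): not NE [P1→C gives 5>0]
(B,S): not NE [P2→R gives 9>3]
(C,P): NE
(C,Q): not NE [P1→A gives 8>1; P2→P gives 9>4]
(C,R): not NE [P2→P gives 9>2]
(C,S): not NE [P1→B gives 6>5; P2→P gives 9>8]

NE set: (C,P)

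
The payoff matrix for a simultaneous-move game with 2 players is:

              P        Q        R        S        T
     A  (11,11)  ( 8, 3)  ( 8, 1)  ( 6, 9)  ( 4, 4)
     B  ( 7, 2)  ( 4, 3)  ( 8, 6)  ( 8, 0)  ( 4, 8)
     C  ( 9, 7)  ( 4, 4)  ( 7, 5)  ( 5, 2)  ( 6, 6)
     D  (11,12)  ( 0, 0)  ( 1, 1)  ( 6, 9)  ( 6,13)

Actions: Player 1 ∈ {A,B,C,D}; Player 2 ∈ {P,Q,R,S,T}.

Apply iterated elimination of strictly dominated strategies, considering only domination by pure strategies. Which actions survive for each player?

Survivors P1:{A,C,D} P2:{P,T}

P2 drop Q (T beats it: A:4>3 B:8>3 C:6>4 D:13>0)
P2 drop R (T beats it: A:4>1 B:8>6 C:6>5 D:13>1)
P2 drop S (P beats it: A:11>9 B:2>0 C:7>2 D:12>9)
P1 drop B (C beats it: P:9>7 T:6>4)
P1→{A,C,D} P2→{P,T}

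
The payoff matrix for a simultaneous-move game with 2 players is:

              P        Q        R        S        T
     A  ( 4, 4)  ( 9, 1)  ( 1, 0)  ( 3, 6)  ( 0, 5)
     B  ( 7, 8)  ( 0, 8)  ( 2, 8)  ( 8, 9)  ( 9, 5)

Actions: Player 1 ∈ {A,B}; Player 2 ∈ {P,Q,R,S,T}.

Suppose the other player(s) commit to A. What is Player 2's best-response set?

argmax u_2 = {S}

u_2(P vs A) = 4
u_2(Q vs A) = 1
u_2(R vs A) = 0
u_2(S vs A) = 6
u_2(T vs A) = 5
max payoff 6 at {S}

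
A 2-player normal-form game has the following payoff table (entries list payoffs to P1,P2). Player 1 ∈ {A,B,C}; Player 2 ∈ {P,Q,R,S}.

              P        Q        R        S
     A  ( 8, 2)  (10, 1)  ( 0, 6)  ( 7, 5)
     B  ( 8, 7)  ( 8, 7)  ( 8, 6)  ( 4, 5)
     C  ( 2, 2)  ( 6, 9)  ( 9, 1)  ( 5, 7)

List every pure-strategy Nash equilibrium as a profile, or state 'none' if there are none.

(A,P): not NE [P2→R gives 6>2]
(A,Q): not NE [P2→R gives 6>1]
(A,R): not NE [P1→C gives 9>0]
(A,S): not NE [P2→R gives 6>5]
(B,P): NE
(B,Q): not NE [P1→A gives 10>8]
(B,R): not NE [P1→C gives 9>8; P2→Q gives 7>6]
(B,S): not NE [P1→A gives 7>4; P2→Q gives 7>5]
(C,P): not NE [P1→B gives 8>2; P2→Q gives 9>2]
(C,Q): not NE [P1→A gives 10>6]
(C,R): not NE [P2→Q gives 9>1]
(C,S): not NE [P1→A gives 7>5; P2→Q gives 9>7]

NE set: (B,P)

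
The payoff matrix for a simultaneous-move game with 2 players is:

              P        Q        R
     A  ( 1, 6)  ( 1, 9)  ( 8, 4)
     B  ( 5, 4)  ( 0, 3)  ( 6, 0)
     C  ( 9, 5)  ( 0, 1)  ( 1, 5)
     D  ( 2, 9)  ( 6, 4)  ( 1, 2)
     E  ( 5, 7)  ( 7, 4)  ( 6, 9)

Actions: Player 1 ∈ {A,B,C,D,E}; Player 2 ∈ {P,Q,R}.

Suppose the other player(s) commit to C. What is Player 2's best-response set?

u_2(P vs C) = 5
u_2(Q vs C) = 1
u_2(R vs C) = 5
max payoff 5 at {P,R}

P2 best: {P,R}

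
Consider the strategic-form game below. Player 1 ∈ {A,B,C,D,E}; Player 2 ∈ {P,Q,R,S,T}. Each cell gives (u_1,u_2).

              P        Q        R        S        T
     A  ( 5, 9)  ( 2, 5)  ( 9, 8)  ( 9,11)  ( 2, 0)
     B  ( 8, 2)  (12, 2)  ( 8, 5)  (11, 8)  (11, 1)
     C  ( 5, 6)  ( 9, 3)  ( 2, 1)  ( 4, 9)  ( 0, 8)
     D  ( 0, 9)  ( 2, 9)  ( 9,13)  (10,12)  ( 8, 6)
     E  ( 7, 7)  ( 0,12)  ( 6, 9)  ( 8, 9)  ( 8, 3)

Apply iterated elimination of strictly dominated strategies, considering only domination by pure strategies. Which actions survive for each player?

Survivors P1:{A,B,D} P2:{R,S}

P1 drop C (B beats it: P:8>5 Q:12>9 R:8>2 S:11>4 T:11>0)
P1 drop E (B beats it: P:8>7 Q:12>0 R:8>6 S:11>8 T:11>8)
P2 drop P (S beats it: A:11>9 B:8>2 D:12>9)
P2 drop Q (R beats it: A:8>5 B:5>2 D:13>9)
P2 drop T (R beats it: A:8>0 B:5>1 D:13>6)
P1→{A,B,D} P2→{R,S}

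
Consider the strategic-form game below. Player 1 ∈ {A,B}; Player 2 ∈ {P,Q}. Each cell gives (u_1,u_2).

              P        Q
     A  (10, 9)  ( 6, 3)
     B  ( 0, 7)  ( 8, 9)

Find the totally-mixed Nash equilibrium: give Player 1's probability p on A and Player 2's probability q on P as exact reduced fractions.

(p,q) = (1/4, 1/6)

P1 indiff ⇒ q·10+(1-q)·6 = q·0+(1-q)·8 ⇒ q(10) = (1-q)(2) ⇒ q = 1/6
P2 indiff ⇒ p·9+(1-p)·7 = p·3+(1-p)·9 ⇒ p(6) = (1-p)(2) ⇒ p = 1/4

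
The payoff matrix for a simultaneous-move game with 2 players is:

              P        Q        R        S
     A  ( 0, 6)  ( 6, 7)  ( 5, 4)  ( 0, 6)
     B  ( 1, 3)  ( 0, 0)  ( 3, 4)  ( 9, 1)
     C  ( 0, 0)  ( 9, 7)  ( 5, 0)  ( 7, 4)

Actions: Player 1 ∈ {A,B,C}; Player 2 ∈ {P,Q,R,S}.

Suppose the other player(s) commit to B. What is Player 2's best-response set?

argmax u_2 = {R}

u_2(P vs B) = 3
u_2(Q vs B) = 0
u_2(R vs B) = 4
u_2(S vs B) = 1
max payoff 4 at {R}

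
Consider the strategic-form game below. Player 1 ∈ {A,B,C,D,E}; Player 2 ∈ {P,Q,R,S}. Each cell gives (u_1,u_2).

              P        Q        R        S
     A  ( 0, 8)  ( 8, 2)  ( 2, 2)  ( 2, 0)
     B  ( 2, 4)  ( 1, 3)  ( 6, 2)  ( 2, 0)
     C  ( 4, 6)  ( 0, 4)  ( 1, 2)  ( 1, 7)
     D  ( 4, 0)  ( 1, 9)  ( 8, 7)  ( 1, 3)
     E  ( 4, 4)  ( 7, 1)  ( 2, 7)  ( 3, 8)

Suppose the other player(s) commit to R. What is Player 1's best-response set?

argmax u_1 = {D}

u_1(A vs R) = 2
u_1(B vs R) = 6
u_1(C vs R) = 1
u_1(D vs R) = 8
u_1(E vs R) = 2
max payoff 8 at {D}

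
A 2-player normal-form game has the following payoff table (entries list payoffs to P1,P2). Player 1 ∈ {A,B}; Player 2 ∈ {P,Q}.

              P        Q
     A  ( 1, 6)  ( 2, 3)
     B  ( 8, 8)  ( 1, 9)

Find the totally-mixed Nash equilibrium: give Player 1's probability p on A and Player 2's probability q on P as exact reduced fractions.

(p,q) = (1/4, 1/8)

P1 indiff ⇒ q·1+(1-q)·2 = q·8+(1-q)·1 ⇒ q(-7) = (1-q)(-1) ⇒ q = 1/8
P2 indiff ⇒ p·6+(1-p)·8 = p·3+(1-p)·9 ⇒ p(3) = (1-p)(1) ⇒ p = 1/4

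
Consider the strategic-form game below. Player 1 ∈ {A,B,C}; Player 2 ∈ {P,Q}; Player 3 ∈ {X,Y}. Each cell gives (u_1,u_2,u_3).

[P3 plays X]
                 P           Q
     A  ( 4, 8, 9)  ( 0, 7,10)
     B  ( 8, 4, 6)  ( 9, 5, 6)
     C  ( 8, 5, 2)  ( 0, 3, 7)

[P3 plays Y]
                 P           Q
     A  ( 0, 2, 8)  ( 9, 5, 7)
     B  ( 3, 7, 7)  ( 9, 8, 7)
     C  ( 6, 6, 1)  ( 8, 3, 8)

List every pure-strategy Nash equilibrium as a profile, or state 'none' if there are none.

NE set: (B,Q,Y), (C,P,X)

(A,P,X): not NE [P1→C gives 8>4]
(A,P,Y): not NE [P1→C gives 6>0; P2→Q gives 5>2; P3→X gives 9>8]
(A,Q,X): not NE [P1→B gives 9>0; P2→P gives 8>7]
(A,Q,Y): not NE [P3→X gives 10>7]
(B,P,X): not NE [P2→Q gives 5>4; P3→Y gives 7>6]
(B,P,Y): not NE [P1→C gives 6>3; P2→Q gives 8>7]
(B,Q,X): not NE [P3→Y gives 7>6]
(B,Q,Y): NE
(C,P,X): NE
(C,P,Y): not NE [P3→X gives 2>1]
(C,Q,X): not NE [P1→B gives 9>0; P2→P gives 5>3; P3→Y gives 8>7]
(C,Q,Y): not NE [P1→B gives 9>8; P2→P gives 6>3]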